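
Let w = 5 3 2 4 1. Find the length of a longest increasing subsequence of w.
2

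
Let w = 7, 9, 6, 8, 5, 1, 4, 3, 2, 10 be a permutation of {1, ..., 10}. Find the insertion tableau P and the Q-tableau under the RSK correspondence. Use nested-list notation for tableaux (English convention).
P = [[1, 2, 10], [3, 8], [4, 9], [5], [6], [7]], Q = [[1, 2, 10], [3, 4], [5, 7], [6], [8], [9]]

Insert each entry of the permutation into P by Schensted row insertion, recording in Q the position of each new cell.

Insert 7: appended to row 1. P = [[7]].
Insert 9: appended to row 1. P = [[7, 9]].
Insert 6: 6 bumps 7 from row 1; 7 starts row 2. P = [[6, 9], [7]].
Insert 8: 8 bumps 9 from row 1; 9 appends to row 2. P = [[6, 8], [7, 9]].
Insert 5: 5 bumps 6 from row 1; 6 bumps 7 from row 2; 7 starts row 3. P = [[5, 8], [6, 9], [7]].
Insert 1: 1 bumps 5 from row 1; 5 bumps 6 from row 2; 6 bumps 7 from row 3; 7 starts row 4. P = [[1, 8], [5, 9], [6], [7]].
Insert 4: 4 bumps 8 from row 1; 8 bumps 9 from row 2; 9 appends to row 3. P = [[1, 4], [5, 8], [6, 9], [7]].
Insert 3: 3 bumps 4 from row 1; 4 bumps 5 from row 2; 5 bumps 6 from row 3; 6 bumps 7 from row 4; 7 starts row 5. P = [[1, 3], [4, 8], [5, 9], [6], [7]].
Insert 2: 2 bumps 3 from row 1; 3 bumps 4 from row 2; 4 bumps 5 from row 3; 5 bumps 6 from row 4; 6 bumps 7 from row 5; 7 starts row 6. P = [[1, 2], [3, 8], [4, 9], [5], [6], [7]].
Insert 10: appended to row 1. P = [[1, 2, 10], [3, 8], [4, 9], [5], [6], [7]].

So P = [[1, 2, 10], [3, 8], [4, 9], [5], [6], [7]], Q = [[1, 2, 10], [3, 4], [5, 7], [6], [8], [9]].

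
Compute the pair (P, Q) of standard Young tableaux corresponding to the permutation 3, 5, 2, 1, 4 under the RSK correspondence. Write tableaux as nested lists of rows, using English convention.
P = [[1, 4], [2, 5], [3]], Q = [[1, 2], [3, 5], [4]]

Insert each entry of the permutation into P by Schensted row insertion, recording in Q the position of each new cell.

After inserting 3: P = [[3]].
After inserting 5: P = [[3, 5]].
After inserting 2: P = [[2, 5], [3]].
After inserting 1: P = [[1, 5], [2], [3]].
After inserting 4: P = [[1, 4], [2, 5], [3]].

So P = [[1, 4], [2, 5], [3]], Q = [[1, 2], [3, 5], [4]].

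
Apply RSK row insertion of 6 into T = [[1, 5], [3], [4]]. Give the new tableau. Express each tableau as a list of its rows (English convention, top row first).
[[1, 5, 6], [3], [4]]

6 is larger than every entry of row 1, so it is appended to row 1. The new tableau is [[1, 5, 6], [3], [4]].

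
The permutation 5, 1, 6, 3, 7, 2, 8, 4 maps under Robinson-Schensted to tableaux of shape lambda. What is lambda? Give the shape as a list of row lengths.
[4, 3, 1]

RSK row insertion gives P = [[1, 2, 4, 8], [3, 6, 7], [5]], which has shape [4, 3, 1].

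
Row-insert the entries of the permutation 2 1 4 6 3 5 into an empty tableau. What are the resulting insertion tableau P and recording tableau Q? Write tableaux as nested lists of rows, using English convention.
Insert each entry of the permutation into P by Schensted row insertion, recording in Q the position of each new cell.

Insert 2: appended to row 1. P = [[2]], Q = [[1]].
Insert 1: 1 bumps 2 from row 1; 2 starts row 2. P = [[1], [2]], Q = [[1], [2]].
Insert 4: appended to row 1. P = [[1, 4], [2]], Q = [[1, 3], [2]].
Insert 6: appended to row 1. P = [[1, 4, 6], [2]], Q = [[1, 3, 4], [2]].
Insert 3: 3 bumps 4 from row 1; 4 appends to row 2. P = [[1, 3, 6], [2, 4]], Q = [[1, 3, 4], [2, 5]].
Insert 5: 5 bumps 6 from row 1; 6 appends to row 2. P = [[1, 3, 5], [2, 4, 6]], Q = [[1, 3, 4], [2, 5, 6]].

So P = [[1, 3, 5], [2, 4, 6]], Q = [[1, 3, 4], [2, 5, 6]].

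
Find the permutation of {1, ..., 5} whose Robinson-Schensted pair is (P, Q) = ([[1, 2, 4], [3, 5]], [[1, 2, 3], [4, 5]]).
Reverse the RSK construction: for i from n down to 1, find the cell of Q containing i, remove the entry at that cell from P, and reverse-bump it up through P; the value ejected from row 1 is w(i).

Step i=5: Q has 5 at row 2, column 2; remove 5 from row 2 of P and reverse-bump: 5 enters row 1 and ejects 4. So w(5) = 4. P is now [[1, 2, 5], [3]].
Step i=4: Q has 4 at row 2, column 1; remove 3 from row 2 of P and reverse-bump: 3 enters row 1 and ejects 2. So w(4) = 2. P is now [[1, 3, 5]].
Step i=3: Q has 3 at row 1, column 3; remove that cell from P, ejecting 5. So w(3) = 5. P is now [[1, 3]].
Step i=2: Q has 2 at row 1, column 2; remove that cell from P, ejecting 3. So w(2) = 3. P is now [[1]].
Step i=1: Q has 1 at row 1, column 1; remove that cell from P, ejecting 1. So w(1) = 1. P is now [].

So w = 1 3 5 2 4.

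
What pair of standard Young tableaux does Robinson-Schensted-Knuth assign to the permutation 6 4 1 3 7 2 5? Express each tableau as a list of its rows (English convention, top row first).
Insert each entry of the permutation into P by Schensted row insertion, recording in Q the position of each new cell.

Insert 6: appended to row 1. P = [[6]], Q = [[1]].
Insert 4: 4 bumps 6 from row 1; 6 starts row 2. P = [[4], [6]], Q = [[1], [2]].
Insert 1: 1 bumps 4 from row 1; 4 bumps 6 from row 2; 6 starts row 3. P = [[1], [4], [6]], Q = [[1], [2], [3]].
Insert 3: appended to row 1. P = [[1, 3], [4], [6]], Q = [[1, 4], [2], [3]].
Insert 7: appended to row 1. P = [[1, 3, 7], [4], [6]], Q = [[1, 4, 5], [2], [3]].
Insert 2: 2 bumps 3 from row 1; 3 bumps 4 from row 2; 4 bumps 6 from row 3; 6 starts row 4. P = [[1, 2, 7], [3], [4], [6]], Q = [[1, 4, 5], [2], [3], [6]].
Insert 5: 5 bumps 7 from row 1; 7 appends to row 2. P = [[1, 2, 5], [3, 7], [4], [6]], Q = [[1, 4, 5], [2, 7], [3], [6]].

So P = [[1, 2, 5], [3, 7], [4], [6]], Q = [[1, 4, 5], [2, 7], [3], [6]].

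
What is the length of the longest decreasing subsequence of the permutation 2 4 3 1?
3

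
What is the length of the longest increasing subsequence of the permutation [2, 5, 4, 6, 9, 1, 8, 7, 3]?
4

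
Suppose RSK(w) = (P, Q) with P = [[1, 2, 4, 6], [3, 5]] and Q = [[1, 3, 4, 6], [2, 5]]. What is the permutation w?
3 1 2 5 4 6

Reverse the RSK construction: for i from n down to 1, find the cell of Q containing i, remove the entry at that cell from P, and reverse-bump it up through P; the value ejected from row 1 is w(i).

Step i=6: Q has 6 at row 1, column 4; remove that cell from P, ejecting 6. So w(6) = 6. P is now [[1, 2, 4], [3, 5]].
Step i=5: Q has 5 at row 2, column 2; remove 5 from row 2 of P and reverse-bump: 5 enters row 1 and ejects 4. So w(5) = 4. P is now [[1, 2, 5], [3]].
Step i=4: Q has 4 at row 1, column 3; remove that cell from P, ejecting 5. So w(4) = 5. P is now [[1, 2], [3]].
Step i=3: Q has 3 at row 1, column 2; remove that cell from P, ejecting 2. So w(3) = 2. P is now [[1], [3]].
Step i=2: Q has 2 at row 2, column 1; remove 3 from row 2 of P and reverse-bump: 3 enters row 1 and ejects 1. So w(2) = 1. P is now [[3]].
Step i=1: Q has 1 at row 1, column 1; remove that cell from P, ejecting 3. So w(1) = 3. P is now [].

So w = 3 1 2 5 4 6.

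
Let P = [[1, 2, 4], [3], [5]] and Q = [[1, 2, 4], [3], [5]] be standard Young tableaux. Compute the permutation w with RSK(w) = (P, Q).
Reverse the RSK construction: for i from n down to 1, find the cell of Q containing i, remove the entry at that cell from P, and reverse-bump it up through P; the value ejected from row 1 is w(i).

Step i=5: Q has 5 at row 3, column 1; remove 5 from row 3 of P and reverse-bump: 5 enters row 2 and ejects 3; 3 enters row 1 and ejects 2. So w(5) = 2. P is now [[1, 3, 4], [5]].
Step i=4: Q has 4 at row 1, column 3; remove that cell from P, ejecting 4. So w(4) = 4. P is now [[1, 3], [5]].
Step i=3: Q has 3 at row 2, column 1; remove 5 from row 2 of P and reverse-bump: 5 enters row 1 and ejects 3. So w(3) = 3. P is now [[1, 5]].
Step i=2: Q has 2 at row 1, column 2; remove that cell from P, ejecting 5. So w(2) = 5. P is now [[1]].
Step i=1: Q has 1 at row 1, column 1; remove that cell from P, ejecting 1. So w(1) = 1. P is now [].

So w = 1 5 3 4 2.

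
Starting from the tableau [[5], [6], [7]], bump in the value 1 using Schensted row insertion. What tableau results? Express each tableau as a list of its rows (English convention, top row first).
[[1], [5], [6], [7]]

In row 1, 1 replaces 5 (the leftmost entry greater than 1); 5 is bumped to row 2. In row 2, 5 replaces 6 (the leftmost entry greater than 5); 6 is bumped to row 3. In row 3, 6 replaces 7 (the leftmost entry greater than 6); 7 is bumped to row 4. 7 starts a new row 4. The new tableau is [[1], [5], [6], [7]].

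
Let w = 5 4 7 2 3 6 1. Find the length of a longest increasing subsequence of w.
3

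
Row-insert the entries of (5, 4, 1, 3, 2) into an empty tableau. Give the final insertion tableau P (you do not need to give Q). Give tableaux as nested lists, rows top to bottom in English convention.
P = [[1, 2], [3], [4], [5]]

Insert 5: appended to row 1. P = [[5]].
Insert 4: 4 bumps 5 from row 1; 5 starts row 2. P = [[4], [5]].
Insert 1: 1 bumps 4 from row 1; 4 bumps 5 from row 2; 5 starts row 3. P = [[1], [4], [5]].
Insert 3: appended to row 1. P = [[1, 3], [4], [5]].
Insert 2: 2 bumps 3 from row 1; 3 bumps 4 from row 2; 4 bumps 5 from row 3; 5 starts row 4. P = [[1, 2], [3], [4], [5]].

So P = [[1, 2], [3], [4], [5]].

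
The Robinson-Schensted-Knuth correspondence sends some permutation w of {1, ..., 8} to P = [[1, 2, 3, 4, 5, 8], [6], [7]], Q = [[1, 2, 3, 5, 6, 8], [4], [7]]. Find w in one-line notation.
1 2 7 3 4 6 5 8

Reverse RSK: for i = n, n-1, ..., 1, locate i in Q, remove the corresponding corner cell from P, and reverse-bump its entry up through P; the value ejected from row 1 is w(i).

So w = 1 2 7 3 4 6 5 8.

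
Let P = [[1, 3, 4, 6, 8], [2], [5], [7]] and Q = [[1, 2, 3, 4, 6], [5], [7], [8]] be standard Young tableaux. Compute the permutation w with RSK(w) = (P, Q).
2 3 5 7 6 8 4 1

Reverse the RSK construction: for i from n down to 1, find the cell of Q containing i, remove the entry at that cell from P, and reverse-bump it up through P; the value ejected from row 1 is w(i).

Step i=8: Q has 8 at row 4, column 1; remove 7 from row 4 of P and reverse-bump: 7 enters row 3 and ejects 5; 5 enters row 2 and ejects 2; 2 enters row 1 and ejects 1. So w(8) = 1. P is now [[2, 3, 4, 6, 8], [5], [7]].
Step i=7: Q has 7 at row 3, column 1; remove 7 from row 3 of P and reverse-bump: 7 enters row 2 and ejects 5; 5 enters row 1 and ejects 4. So w(7) = 4. P is now [[2, 3, 5, 6, 8], [7]].
Step i=6: Q has 6 at row 1, column 5; remove that cell from P, ejecting 8. So w(6) = 8. P is now [[2, 3, 5, 6], [7]].
Step i=5: Q has 5 at row 2, column 1; remove 7 from row 2 of P and reverse-bump: 7 enters row 1 and ejects 6. So w(5) = 6. P is now [[2, 3, 5, 7]].
Step i=4: Q has 4 at row 1, column 4; remove that cell from P, ejecting 7. So w(4) = 7. P is now [[2, 3, 5]].
Step i=3: Q has 3 at row 1, column 3; remove that cell from P, ejecting 5. So w(3) = 5. P is now [[2, 3]].
Step i=2: Q has 2 at row 1, column 2; remove that cell from P, ejecting 3. So w(2) = 3. P is now [[2]].
Step i=1: Q has 1 at row 1, column 1; remove that cell from P, ejecting 2. So w(1) = 2. P is now [].

So w = 2 3 5 7 6 8 4 1.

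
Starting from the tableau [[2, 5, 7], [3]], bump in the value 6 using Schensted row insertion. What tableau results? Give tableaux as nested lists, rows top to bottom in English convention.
In row 1, 6 replaces 7 (the leftmost entry greater than 6); 7 is bumped to row 2. 7 is appended to row 2. The new tableau is [[2, 5, 6], [3, 7]].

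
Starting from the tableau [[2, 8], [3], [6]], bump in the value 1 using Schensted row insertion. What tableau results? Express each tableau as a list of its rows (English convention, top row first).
[[1, 8], [2], [3], [6]]

In row 1, 1 replaces 2 (the leftmost entry greater than 1); 2 is bumped to row 2. In row 2, 2 replaces 3 (the leftmost entry greater than 2); 3 is bumped to row 3. In row 3, 3 replaces 6 (the leftmost entry greater than 3); 6 is bumped to row 4. 6 starts a new row 4. The new tableau is [[1, 8], [2], [3], [6]].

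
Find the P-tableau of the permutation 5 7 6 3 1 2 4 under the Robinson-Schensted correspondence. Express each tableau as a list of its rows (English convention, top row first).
P = [[1, 2, 4], [3, 6], [5], [7]]

Insert 5: appended to row 1. P = [[5]].
Insert 7: appended to row 1. P = [[5, 7]].
Insert 6: 6 bumps 7 from row 1; 7 starts row 2. P = [[5, 6], [7]].
Insert 3: 3 bumps 5 from row 1; 5 bumps 7 from row 2; 7 starts row 3. P = [[3, 6], [5], [7]].
Insert 1: 1 bumps 3 from row 1; 3 bumps 5 from row 2; 5 bumps 7 from row 3; 7 starts row 4. P = [[1, 6], [3], [5], [7]].
Insert 2: 2 bumps 6 from row 1; 6 appends to row 2. P = [[1, 2], [3, 6], [5], [7]].
Insert 4: appended to row 1. P = [[1, 2, 4], [3, 6], [5], [7]].

So P = [[1, 2, 4], [3, 6], [5], [7]].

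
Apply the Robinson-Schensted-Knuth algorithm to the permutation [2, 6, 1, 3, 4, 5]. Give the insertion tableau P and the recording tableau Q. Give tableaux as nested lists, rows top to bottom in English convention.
Insert each entry of the permutation into P by Schensted row insertion, recording in Q the position of each new cell.

Insert 2: appended to row 1. P = [[2]], Q = [[1]].
Insert 6: appended to row 1. P = [[2, 6]], Q = [[1, 2]].
Insert 1: 1 bumps 2 from row 1; 2 starts row 2. P = [[1, 6], [2]], Q = [[1, 2], [3]].
Insert 3: 3 bumps 6 from row 1; 6 appends to row 2. P = [[1, 3], [2, 6]], Q = [[1, 2], [3, 4]].
Insert 4: appended to row 1. P = [[1, 3, 4], [2, 6]], Q = [[1, 2, 5], [3, 4]].
Insert 5: appended to row 1. P = [[1, 3, 4, 5], [2, 6]], Q = [[1, 2, 5, 6], [3, 4]].

So P = [[1, 3, 4, 5], [2, 6]], Q = [[1, 2, 5, 6], [3, 4]].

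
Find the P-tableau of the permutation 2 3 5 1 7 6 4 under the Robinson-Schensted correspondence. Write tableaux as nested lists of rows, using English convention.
Insert 2: appended to row 1. P = [[2]].
Insert 3: appended to row 1. P = [[2, 3]].
Insert 5: appended to row 1. P = [[2, 3, 5]].
Insert 1: 1 bumps 2 from row 1; 2 starts row 2. P = [[1, 3, 5], [2]].
Insert 7: appended to row 1. P = [[1, 3, 5, 7], [2]].
Insert 6: 6 bumps 7 from row 1; 7 appends to row 2. P = [[1, 3, 5, 6], [2, 7]].
Insert 4: 4 bumps 5 from row 1; 5 bumps 7 from row 2; 7 starts row 3. P = [[1, 3, 4, 6], [2, 5], [7]].

So P = [[1, 3, 4, 6], [2, 5], [7]].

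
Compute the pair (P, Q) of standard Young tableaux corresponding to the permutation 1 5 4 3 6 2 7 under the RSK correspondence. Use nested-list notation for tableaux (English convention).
P = [[1, 2, 6, 7], [3], [4], [5]], Q = [[1, 2, 5, 7], [3], [4], [6]]

Insert each entry of the permutation into P by Schensted row insertion, recording in Q the position of each new cell.

Insert 1: appended to row 1. P = [[1]], Q = [[1]].
Insert 5: appended to row 1. P = [[1, 5]], Q = [[1, 2]].
Insert 4: 4 bumps 5 from row 1; 5 starts row 2. P = [[1, 4], [5]], Q = [[1, 2], [3]].
Insert 3: 3 bumps 4 from row 1; 4 bumps 5 from row 2; 5 starts row 3. P = [[1, 3], [4], [5]], Q = [[1, 2], [3], [4]].
Insert 6: appended to row 1. P = [[1, 3, 6], [4], [5]], Q = [[1, 2, 5], [3], [4]].
Insert 2: 2 bumps 3 from row 1; 3 bumps 4 from row 2; 4 bumps 5 from row 3; 5 starts row 4. P = [[1, 2, 6], [3], [4], [5]], Q = [[1, 2, 5], [3], [4], [6]].
Insert 7: appended to row 1. P = [[1, 2, 6, 7], [3], [4], [5]], Q = [[1, 2, 5, 7], [3], [4], [6]].

So P = [[1, 2, 6, 7], [3], [4], [5]], Q = [[1, 2, 5, 7], [3], [4], [6]].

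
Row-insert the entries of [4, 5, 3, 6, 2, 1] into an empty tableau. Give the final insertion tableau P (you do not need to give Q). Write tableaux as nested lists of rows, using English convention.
Insert 4: appended to row 1. P = [[4]].
Insert 5: appended to row 1. P = [[4, 5]].
Insert 3: 3 bumps 4 from row 1; 4 starts row 2. P = [[3, 5], [4]].
Insert 6: appended to row 1. P = [[3, 5, 6], [4]].
Insert 2: 2 bumps 3 from row 1; 3 bumps 4 from row 2; 4 starts row 3. P = [[2, 5, 6], [3], [4]].
Insert 1: 1 bumps 2 from row 1; 2 bumps 3 from row 2; 3 bumps 4 from row 3; 4 starts row 4. P = [[1, 5, 6], [2], [3], [4]].

So P = [[1, 5, 6], [2], [3], [4]].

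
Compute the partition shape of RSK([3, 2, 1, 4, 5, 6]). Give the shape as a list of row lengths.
[4, 1, 1]

Row-insert each entry into an empty tableau.

After inserting 3: P = [[3]].
After inserting 2: P = [[2], [3]].
After inserting 1: P = [[1], [2], [3]].
After inserting 4: P = [[1, 4], [2], [3]].
After inserting 5: P = [[1, 4, 5], [2], [3]].
After inserting 6: P = [[1, 4, 5, 6], [2], [3]].

The final insertion tableau P = [[1, 4, 5, 6], [2], [3]] has shape [4, 1, 1].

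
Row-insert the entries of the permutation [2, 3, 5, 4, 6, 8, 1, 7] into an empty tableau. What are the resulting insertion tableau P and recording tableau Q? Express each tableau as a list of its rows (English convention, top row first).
P = [[1, 3, 4, 6, 7], [2, 8], [5]], Q = [[1, 2, 3, 5, 6], [4, 8], [7]]

Insert each entry of the permutation into P by Schensted row insertion, recording in Q the position of each new cell.

Insert 2: appended to row 1. P = [[2]].
Insert 3: appended to row 1. P = [[2, 3]].
Insert 5: appended to row 1. P = [[2, 3, 5]].
Insert 4: 4 bumps 5 from row 1; 5 starts row 2. P = [[2, 3, 4], [5]].
Insert 6: appended to row 1. P = [[2, 3, 4, 6], [5]].
Insert 8: appended to row 1. P = [[2, 3, 4, 6, 8], [5]].
Insert 1: 1 bumps 2 from row 1; 2 bumps 5 from row 2; 5 starts row 3. P = [[1, 3, 4, 6, 8], [2], [5]].
Insert 7: 7 bumps 8 from row 1; 8 appends to row 2. P = [[1, 3, 4, 6, 7], [2, 8], [5]].

So P = [[1, 3, 4, 6, 7], [2, 8], [5]], Q = [[1, 2, 3, 5, 6], [4, 8], [7]].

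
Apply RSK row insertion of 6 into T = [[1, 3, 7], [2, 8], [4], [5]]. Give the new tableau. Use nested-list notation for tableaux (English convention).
[[1, 3, 6], [2, 7], [4, 8], [5]]

In row 1, 6 replaces 7 (the leftmost entry greater than 6); 7 is bumped to row 2. In row 2, 7 replaces 8 (the leftmost entry greater than 7); 8 is bumped to row 3. 8 is appended to row 3. The new tableau is [[1, 3, 6], [2, 7], [4, 8], [5]].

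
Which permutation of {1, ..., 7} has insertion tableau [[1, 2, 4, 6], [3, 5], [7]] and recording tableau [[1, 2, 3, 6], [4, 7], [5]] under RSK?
1 3 7 5 2 6 4

Reverse the RSK construction: for i from n down to 1, find the cell of Q containing i, remove the entry at that cell from P, and reverse-bump it up through P; the value ejected from row 1 is w(i).

Step i=7: Q has 7 at row 2, column 2; remove 5 from row 2 of P and reverse-bump: 5 enters row 1 and ejects 4. So w(7) = 4. P is now [[1, 2, 5, 6], [3], [7]].
Step i=6: Q has 6 at row 1, column 4; remove that cell from P, ejecting 6. So w(6) = 6. P is now [[1, 2, 5], [3], [7]].
Step i=5: Q has 5 at row 3, column 1; remove 7 from row 3 of P and reverse-bump: 7 enters row 2 and ejects 3; 3 enters row 1 and ejects 2. So w(5) = 2. P is now [[1, 3, 5], [7]].
Step i=4: Q has 4 at row 2, column 1; remove 7 from row 2 of P and reverse-bump: 7 enters row 1 and ejects 5. So w(4) = 5. P is now [[1, 3, 7]].
Step i=3: Q has 3 at row 1, column 3; remove that cell from P, ejecting 7. So w(3) = 7. P is now [[1, 3]].
Step i=2: Q has 2 at row 1, column 2; remove that cell from P, ejecting 3. So w(2) = 3. P is now [[1]].
Step i=1: Q has 1 at row 1, column 1; remove that cell from P, ejecting 1. So w(1) = 1. P is now [].

So w = 1 3 7 5 2 6 4.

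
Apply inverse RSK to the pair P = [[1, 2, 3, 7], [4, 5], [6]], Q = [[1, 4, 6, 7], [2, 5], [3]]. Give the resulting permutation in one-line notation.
Reverse the RSK construction: for i from n down to 1, find the cell of Q containing i, remove the entry at that cell from P, and reverse-bump it up through P; the value ejected from row 1 is w(i).

Step i=7: Q has 7 at row 1, column 4; remove that cell from P, ejecting 7. So w(7) = 7. P is now [[1, 2, 3], [4, 5], [6]].
Step i=6: Q has 6 at row 1, column 3; remove that cell from P, ejecting 3. So w(6) = 3. P is now [[1, 2], [4, 5], [6]].
Step i=5: Q has 5 at row 2, column 2; remove 5 from row 2 of P and reverse-bump: 5 enters row 1 and ejects 2. So w(5) = 2. P is now [[1, 5], [4], [6]].
Step i=4: Q has 4 at row 1, column 2; remove that cell from P, ejecting 5. So w(4) = 5. P is now [[1], [4], [6]].
Step i=3: Q has 3 at row 3, column 1; remove 6 from row 3 of P and reverse-bump: 6 enters row 2 and ejects 4; 4 enters row 1 and ejects 1. So w(3) = 1. P is now [[4], [6]].
Step i=2: Q has 2 at row 2, column 1; remove 6 from row 2 of P and reverse-bump: 6 enters row 1 and ejects 4. So w(2) = 4. P is now [[6]].
Step i=1: Q has 1 at row 1, column 1; remove that cell from P, ejecting 6. So w(1) = 6. P is now [].

So w = 6 4 1 5 2 3 7.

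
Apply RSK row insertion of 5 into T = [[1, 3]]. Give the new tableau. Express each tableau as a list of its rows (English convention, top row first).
[[1, 3, 5]]

5 is larger than every entry of row 1, so it is appended to row 1. The new tableau is [[1, 3, 5]].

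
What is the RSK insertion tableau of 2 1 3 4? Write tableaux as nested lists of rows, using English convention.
After inserting 2: P = [[2]].
After inserting 1: P = [[1], [2]].
After inserting 3: P = [[1, 3], [2]].
After inserting 4: P = [[1, 3, 4], [2]].

So P = [[1, 3, 4], [2]].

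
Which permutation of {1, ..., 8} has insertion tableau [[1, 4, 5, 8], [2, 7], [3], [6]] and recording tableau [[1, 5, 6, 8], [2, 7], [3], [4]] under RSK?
6 3 2 1 4 7 5 8

Reverse the RSK construction: for i from n down to 1, find the cell of Q containing i, remove the entry at that cell from P, and reverse-bump it up through P; the value ejected from row 1 is w(i).

Step i=8: Q has 8 at row 1, column 4; remove that cell from P, ejecting 8. So w(8) = 8. P is now [[1, 4, 5], [2, 7], [3], [6]].
Step i=7: Q has 7 at row 2, column 2; remove 7 from row 2 of P and reverse-bump: 7 enters row 1 and ejects 5. So w(7) = 5. P is now [[1, 4, 7], [2], [3], [6]].
Step i=6: Q has 6 at row 1, column 3; remove that cell from P, ejecting 7. So w(6) = 7. P is now [[1, 4], [2], [3], [6]].
Step i=5: Q has 5 at row 1, column 2; remove that cell from P, ejecting 4. So w(5) = 4. P is now [[1], [2], [3], [6]].
Step i=4: Q has 4 at row 4, column 1; remove 6 from row 4 of P and reverse-bump: 6 enters row 3 and ejects 3; 3 enters row 2 and ejects 2; 2 enters row 1 and ejects 1. So w(4) = 1. P is now [[2], [3], [6]].
Step i=3: Q has 3 at row 3, column 1; remove 6 from row 3 of P and reverse-bump: 6 enters row 2 and ejects 3; 3 enters row 1 and ejects 2. So w(3) = 2. P is now [[3], [6]].
Step i=2: Q has 2 at row 2, column 1; remove 6 from row 2 of P and reverse-bump: 6 enters row 1 and ejects 3. So w(2) = 3. P is now [[6]].
Step i=1: Q has 1 at row 1, column 1; remove that cell from P, ejecting 6. So w(1) = 6. P is now [].

So w = 6 3 2 1 4 7 5 8.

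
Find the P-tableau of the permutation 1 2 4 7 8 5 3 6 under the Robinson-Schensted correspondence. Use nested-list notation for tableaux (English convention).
P = [[1, 2, 3, 5, 6], [4, 8], [7]]

Insert 1: appended to row 1. P = [[1]].
Insert 2: appended to row 1. P = [[1, 2]].
Insert 4: appended to row 1. P = [[1, 2, 4]].
Insert 7: appended to row 1. P = [[1, 2, 4, 7]].
Insert 8: appended to row 1. P = [[1, 2, 4, 7, 8]].
Insert 5: 5 bumps 7 from row 1; 7 starts row 2. P = [[1, 2, 4, 5, 8], [7]].
Insert 3: 3 bumps 4 from row 1; 4 bumps 7 from row 2; 7 starts row 3. P = [[1, 2, 3, 5, 8], [4], [7]].
Insert 6: 6 bumps 8 from row 1; 8 appends to row 2. P = [[1, 2, 3, 5, 6], [4, 8], [7]].

So P = [[1, 2, 3, 5, 6], [4, 8], [7]].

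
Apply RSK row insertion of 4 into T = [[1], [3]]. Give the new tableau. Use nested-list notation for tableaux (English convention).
4 is larger than every entry of row 1, so it is appended to row 1. The new tableau is [[1, 4], [3]].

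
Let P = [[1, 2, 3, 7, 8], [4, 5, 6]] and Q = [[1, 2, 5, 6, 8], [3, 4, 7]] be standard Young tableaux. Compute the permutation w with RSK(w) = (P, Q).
4 5 1 2 6 7 3 8

Reverse the RSK construction: for i from n down to 1, find the cell of Q containing i, remove the entry at that cell from P, and reverse-bump it up through P; the value ejected from row 1 is w(i).

Step i=8: Q has 8 at row 1, column 5; remove that cell from P, ejecting 8. So w(8) = 8. P is now [[1, 2, 3, 7], [4, 5, 6]].
Step i=7: Q has 7 at row 2, column 3; remove 6 from row 2 of P and reverse-bump: 6 enters row 1 and ejects 3. So w(7) = 3. P is now [[1, 2, 6, 7], [4, 5]].
Step i=6: Q has 6 at row 1, column 4; remove that cell from P, ejecting 7. So w(6) = 7. P is now [[1, 2, 6], [4, 5]].
Step i=5: Q has 5 at row 1, column 3; remove that cell from P, ejecting 6. So w(5) = 6. P is now [[1, 2], [4, 5]].
Step i=4: Q has 4 at row 2, column 2; remove 5 from row 2 of P and reverse-bump: 5 enters row 1 and ejects 2. So w(4) = 2. P is now [[1, 5], [4]].
Step i=3: Q has 3 at row 2, column 1; remove 4 from row 2 of P and reverse-bump: 4 enters row 1 and ejects 1. So w(3) = 1. P is now [[4, 5]].
Step i=2: Q has 2 at row 1, column 2; remove that cell from P, ejecting 5. So w(2) = 5. P is now [[4]].
Step i=1: Q has 1 at row 1, column 1; remove that cell from P, ejecting 4. So w(1) = 4. P is now [].

So w = 4 5 1 2 6 7 3 8.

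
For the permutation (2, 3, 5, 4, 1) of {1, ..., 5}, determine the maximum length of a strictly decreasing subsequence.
3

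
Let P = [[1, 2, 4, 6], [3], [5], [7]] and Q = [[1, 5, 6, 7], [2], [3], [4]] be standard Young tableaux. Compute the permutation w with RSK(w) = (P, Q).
7 5 3 1 2 4 6

Reverse the RSK construction: for i from n down to 1, find the cell of Q containing i, remove the entry at that cell from P, and reverse-bump it up through P; the value ejected from row 1 is w(i).

Step i=7: Q has 7 at row 1, column 4; remove that cell from P, ejecting 6. So w(7) = 6. P is now [[1, 2, 4], [3], [5], [7]].
Step i=6: Q has 6 at row 1, column 3; remove that cell from P, ejecting 4. So w(6) = 4. P is now [[1, 2], [3], [5], [7]].
Step i=5: Q has 5 at row 1, column 2; remove that cell from P, ejecting 2. So w(5) = 2. P is now [[1], [3], [5], [7]].
Step i=4: Q has 4 at row 4, column 1; remove 7 from row 4 of P and reverse-bump: 7 enters row 3 and ejects 5; 5 enters row 2 and ejects 3; 3 enters row 1 and ejects 1. So w(4) = 1. P is now [[3], [5], [7]].
Step i=3: Q has 3 at row 3, column 1; remove 7 from row 3 of P and reverse-bump: 7 enters row 2 and ejects 5; 5 enters row 1 and ejects 3. So w(3) = 3. P is now [[5], [7]].
Step i=2: Q has 2 at row 2, column 1; remove 7 from row 2 of P and reverse-bump: 7 enters row 1 and ejects 5. So w(2) = 5. P is now [[7]].
Step i=1: Q has 1 at row 1, column 1; remove that cell from P, ejecting 7. So w(1) = 7. P is now [].

So w = 7 5 3 1 2 4 6.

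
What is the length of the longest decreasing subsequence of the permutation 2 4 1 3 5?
2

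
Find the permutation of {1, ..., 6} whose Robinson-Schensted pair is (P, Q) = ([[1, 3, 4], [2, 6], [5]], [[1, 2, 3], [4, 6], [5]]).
2 5 6 3 1 4

Reverse the RSK construction: for i from n down to 1, find the cell of Q containing i, remove the entry at that cell from P, and reverse-bump it up through P; the value ejected from row 1 is w(i).

Step i=6: Q has 6 at row 2, column 2; remove 6 from row 2 of P and reverse-bump: 6 enters row 1 and ejects 4. So w(6) = 4. P is now [[1, 3, 6], [2], [5]].
Step i=5: Q has 5 at row 3, column 1; remove 5 from row 3 of P and reverse-bump: 5 enters row 2 and ejects 2; 2 enters row 1 and ejects 1. So w(5) = 1. P is now [[2, 3, 6], [5]].
Step i=4: Q has 4 at row 2, column 1; remove 5 from row 2 of P and reverse-bump: 5 enters row 1 and ejects 3. So w(4) = 3. P is now [[2, 5, 6]].
Step i=3: Q has 3 at row 1, column 3; remove that cell from P, ejecting 6. So w(3) = 6. P is now [[2, 5]].
Step i=2: Q has 2 at row 1, column 2; remove that cell from P, ejecting 5. So w(2) = 5. P is now [[2]].
Step i=1: Q has 1 at row 1, column 1; remove that cell from P, ejecting 2. So w(1) = 2. P is now [].

So w = 2 5 6 3 1 4.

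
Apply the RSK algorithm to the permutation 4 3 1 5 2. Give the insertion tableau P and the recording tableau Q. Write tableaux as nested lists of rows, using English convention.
P = [[1, 2], [3, 5], [4]], Q = [[1, 4], [2, 5], [3]]

Insert each entry of the permutation into P by Schensted row insertion, recording in Q the position of each new cell.

Insert 4: appended to row 1. P = [[4]], Q = [[1]].
Insert 3: 3 bumps 4 from row 1; 4 starts row 2. P = [[3], [4]], Q = [[1], [2]].
Insert 1: 1 bumps 3 from row 1; 3 bumps 4 from row 2; 4 starts row 3. P = [[1], [3], [4]], Q = [[1], [2], [3]].
Insert 5: appended to row 1. P = [[1, 5], [3], [4]], Q = [[1, 4], [2], [3]].
Insert 2: 2 bumps 5 from row 1; 5 appends to row 2. P = [[1, 2], [3, 5], [4]], Q = [[1, 4], [2, 5], [3]].

So P = [[1, 2], [3, 5], [4]], Q = [[1, 4], [2, 5], [3]].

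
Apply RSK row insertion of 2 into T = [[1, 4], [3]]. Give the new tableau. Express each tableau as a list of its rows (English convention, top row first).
In row 1, 2 replaces 4 (the leftmost entry greater than 2); 4 is bumped to row 2. 4 is appended to row 2. The new tableau is [[1, 2], [3, 4]].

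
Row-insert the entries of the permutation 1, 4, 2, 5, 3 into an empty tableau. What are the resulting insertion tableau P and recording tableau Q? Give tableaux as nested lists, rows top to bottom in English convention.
P = [[1, 2, 3], [4, 5]], Q = [[1, 2, 4], [3, 5]]

Insert each entry of the permutation into P by Schensted row insertion, recording in Q the position of each new cell.

Insert 1: appended to row 1. P = [[1]].
Insert 4: appended to row 1. P = [[1, 4]].
Insert 2: 2 bumps 4 from row 1; 4 starts row 2. P = [[1, 2], [4]].
Insert 5: appended to row 1. P = [[1, 2, 5], [4]].
Insert 3: 3 bumps 5 from row 1; 5 appends to row 2. P = [[1, 2, 3], [4, 5]].

So P = [[1, 2, 3], [4, 5]], Q = [[1, 2, 4], [3, 5]].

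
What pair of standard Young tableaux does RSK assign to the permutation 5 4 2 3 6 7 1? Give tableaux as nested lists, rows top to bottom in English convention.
Insert each entry of the permutation into P by Schensted row insertion, recording in Q the position of each new cell.

Insert 5: appended to row 1. P = [[5]], Q = [[1]].
Insert 4: 4 bumps 5 from row 1; 5 starts row 2. P = [[4], [5]], Q = [[1], [2]].
Insert 2: 2 bumps 4 from row 1; 4 bumps 5 from row 2; 5 starts row 3. P = [[2], [4], [5]], Q = [[1], [2], [3]].
Insert 3: appended to row 1. P = [[2, 3], [4], [5]], Q = [[1, 4], [2], [3]].
Insert 6: appended to row 1. P = [[2, 3, 6], [4], [5]], Q = [[1, 4, 5], [2], [3]].
Insert 7: appended to row 1. P = [[2, 3, 6, 7], [4], [5]], Q = [[1, 4, 5, 6], [2], [3]].
Insert 1: 1 bumps 2 from row 1; 2 bumps 4 from row 2; 4 bumps 5 from row 3; 5 starts row 4. P = [[1, 3, 6, 7], [2], [4], [5]], Q = [[1, 4, 5, 6], [2], [3], [7]].

So P = [[1, 3, 6, 7], [2], [4], [5]], Q = [[1, 4, 5, 6], [2], [3], [7]].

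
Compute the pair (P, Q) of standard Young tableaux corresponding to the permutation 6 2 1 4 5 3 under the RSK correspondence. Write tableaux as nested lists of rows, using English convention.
P = [[1, 3, 5], [2, 4], [6]], Q = [[1, 4, 5], [2, 6], [3]]

Insert each entry of the permutation into P by Schensted row insertion, recording in Q the position of each new cell.

After inserting 6: P = [[6]].
After inserting 2: P = [[2], [6]].
After inserting 1: P = [[1], [2], [6]].
After inserting 4: P = [[1, 4], [2], [6]].
After inserting 5: P = [[1, 4, 5], [2], [6]].
After inserting 3: P = [[1, 3, 5], [2, 4], [6]].

So P = [[1, 3, 5], [2, 4], [6]], Q = [[1, 4, 5], [2, 6], [3]].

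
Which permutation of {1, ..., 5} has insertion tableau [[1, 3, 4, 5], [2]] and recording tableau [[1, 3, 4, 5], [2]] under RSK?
2 1 3 4 5

Reverse the RSK construction: for i from n down to 1, find the cell of Q containing i, remove the entry at that cell from P, and reverse-bump it up through P; the value ejected from row 1 is w(i).

Step i=5: Q has 5 at row 1, column 4; remove that cell from P, ejecting 5. So w(5) = 5. P is now [[1, 3, 4], [2]].
Step i=4: Q has 4 at row 1, column 3; remove that cell from P, ejecting 4. So w(4) = 4. P is now [[1, 3], [2]].
Step i=3: Q has 3 at row 1, column 2; remove that cell from P, ejecting 3. So w(3) = 3. P is now [[1], [2]].
Step i=2: Q has 2 at row 2, column 1; remove 2 from row 2 of P and reverse-bump: 2 enters row 1 and ejects 1. So w(2) = 1. P is now [[2]].
Step i=1: Q has 1 at row 1, column 1; remove that cell from P, ejecting 2. So w(1) = 2. P is now [].

So w = 2 1 3 4 5.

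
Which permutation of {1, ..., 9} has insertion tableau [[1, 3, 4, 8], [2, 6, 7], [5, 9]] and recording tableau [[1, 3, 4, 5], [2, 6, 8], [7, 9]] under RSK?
Reverse the RSK construction: for i from n down to 1, find the cell of Q containing i, remove the entry at that cell from P, and reverse-bump it up through P; the value ejected from row 1 is w(i).

Step i=9: Q has 9 at row 3, column 2; remove 9 from row 3 of P and reverse-bump: 9 enters row 2 and ejects 7; 7 enters row 1 and ejects 4. So w(9) = 4. P is now [[1, 3, 7, 8], [2, 6, 9], [5]].
Step i=8: Q has 8 at row 2, column 3; remove 9 from row 2 of P and reverse-bump: 9 enters row 1 and ejects 8. So w(8) = 8. P is now [[1, 3, 7, 9], [2, 6], [5]].
Step i=7: Q has 7 at row 3, column 1; remove 5 from row 3 of P and reverse-bump: 5 enters row 2 and ejects 2; 2 enters row 1 and ejects 1. So w(7) = 1. P is now [[2, 3, 7, 9], [5, 6]].
Step i=6: Q has 6 at row 2, column 2; remove 6 from row 2 of P and reverse-bump: 6 enters row 1 and ejects 3. So w(6) = 3. P is now [[2, 6, 7, 9], [5]].
Step i=5: Q has 5 at row 1, column 4; remove that cell from P, ejecting 9. So w(5) = 9. P is now [[2, 6, 7], [5]].
Step i=4: Q has 4 at row 1, column 3; remove that cell from P, ejecting 7. So w(4) = 7. P is now [[2, 6], [5]].
Step i=3: Q has 3 at row 1, column 2; remove that cell from P, ejecting 6. So w(3) = 6. P is now [[2], [5]].
Step i=2: Q has 2 at row 2, column 1; remove 5 from row 2 of P and reverse-bump: 5 enters row 1 and ejects 2. So w(2) = 2. P is now [[5]].
Step i=1: Q has 1 at row 1, column 1; remove that cell from P, ejecting 5. So w(1) = 5. P is now [].

So w = 5 2 6 7 9 3 1 8 4.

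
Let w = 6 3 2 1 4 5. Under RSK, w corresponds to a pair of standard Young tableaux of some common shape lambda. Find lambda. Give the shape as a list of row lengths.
Row-insert each entry into an empty tableau.

After inserting 6: P = [[6]].
After inserting 3: P = [[3], [6]].
After inserting 2: P = [[2], [3], [6]].
After inserting 1: P = [[1], [2], [3], [6]].
After inserting 4: P = [[1, 4], [2], [3], [6]].
After inserting 5: P = [[1, 4, 5], [2], [3], [6]].

The final insertion tableau P = [[1, 4, 5], [2], [3], [6]] has shape [3, 1, 1, 1].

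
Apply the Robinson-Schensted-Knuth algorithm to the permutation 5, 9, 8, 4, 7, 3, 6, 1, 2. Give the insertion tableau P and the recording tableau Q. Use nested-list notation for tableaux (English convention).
P = [[1, 2], [3, 6], [4, 7], [5, 8], [9]], Q = [[1, 2], [3, 5], [4, 7], [6, 9], [8]]

Insert each entry of the permutation into P by Schensted row insertion, recording in Q the position of each new cell.

Insert 5: appended to row 1. P = [[5]].
Insert 9: appended to row 1. P = [[5, 9]].
Insert 8: 8 bumps 9 from row 1; 9 starts row 2. P = [[5, 8], [9]].
Insert 4: 4 bumps 5 from row 1; 5 bumps 9 from row 2; 9 starts row 3. P = [[4, 8], [5], [9]].
Insert 7: 7 bumps 8 from row 1; 8 appends to row 2. P = [[4, 7], [5, 8], [9]].
Insert 3: 3 bumps 4 from row 1; 4 bumps 5 from row 2; 5 bumps 9 from row 3; 9 starts row 4. P = [[3, 7], [4, 8], [5], [9]].
Insert 6: 6 bumps 7 from row 1; 7 bumps 8 from row 2; 8 appends to row 3. P = [[3, 6], [4, 7], [5, 8], [9]].
Insert 1: 1 bumps 3 from row 1; 3 bumps 4 from row 2; 4 bumps 5 from row 3; 5 bumps 9 from row 4; 9 starts row 5. P = [[1, 6], [3, 7], [4, 8], [5], [9]].
Insert 2: 2 bumps 6 from row 1; 6 bumps 7 from row 2; 7 bumps 8 from row 3; 8 appends to row 4. P = [[1, 2], [3, 6], [4, 7], [5, 8], [9]].

So P = [[1, 2], [3, 6], [4, 7], [5, 8], [9]], Q = [[1, 2], [3, 5], [4, 7], [6, 9], [8]].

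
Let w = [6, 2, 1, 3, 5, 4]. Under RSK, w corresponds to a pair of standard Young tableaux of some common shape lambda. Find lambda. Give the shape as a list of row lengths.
Row-insert each entry into an empty tableau.

After inserting 6: P = [[6]].
After inserting 2: P = [[2], [6]].
After inserting 1: P = [[1], [2], [6]].
After inserting 3: P = [[1, 3], [2], [6]].
After inserting 5: P = [[1, 3, 5], [2], [6]].
After inserting 4: P = [[1, 3, 4], [2, 5], [6]].

The final insertion tableau P = [[1, 3, 4], [2, 5], [6]] has shape [3, 2, 1].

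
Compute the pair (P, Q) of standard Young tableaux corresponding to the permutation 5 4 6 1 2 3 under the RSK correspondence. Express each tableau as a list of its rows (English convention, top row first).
Insert each entry of the permutation into P by Schensted row insertion, recording in Q the position of each new cell.

Insert 5: appended to row 1. P = [[5]], Q = [[1]].
Insert 4: 4 bumps 5 from row 1; 5 starts row 2. P = [[4], [5]], Q = [[1], [2]].
Insert 6: appended to row 1. P = [[4, 6], [5]], Q = [[1, 3], [2]].
Insert 1: 1 bumps 4 from row 1; 4 bumps 5 from row 2; 5 starts row 3. P = [[1, 6], [4], [5]], Q = [[1, 3], [2], [4]].
Insert 2: 2 bumps 6 from row 1; 6 appends to row 2. P = [[1, 2], [4, 6], [5]], Q = [[1, 3], [2, 5], [4]].
Insert 3: appended to row 1. P = [[1, 2, 3], [4, 6], [5]], Q = [[1, 3, 6], [2, 5], [4]].

So P = [[1, 2, 3], [4, 6], [5]], Q = [[1, 3, 6], [2, 5], [4]].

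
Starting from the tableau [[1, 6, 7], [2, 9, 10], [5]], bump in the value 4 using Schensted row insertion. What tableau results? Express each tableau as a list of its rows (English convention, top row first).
[[1, 4, 7], [2, 6, 10], [5, 9]]

In row 1, 4 replaces 6 (the leftmost entry greater than 4); 6 is bumped to row 2. In row 2, 6 replaces 9 (the leftmost entry greater than 6); 9 is bumped to row 3. 9 is appended to row 3. The new tableau is [[1, 4, 7], [2, 6, 10], [5, 9]].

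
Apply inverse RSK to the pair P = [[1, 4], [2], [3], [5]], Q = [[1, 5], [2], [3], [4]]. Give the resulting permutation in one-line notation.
Reverse the RSK construction: for i from n down to 1, find the cell of Q containing i, remove the entry at that cell from P, and reverse-bump it up through P; the value ejected from row 1 is w(i).

Step i=5: Q has 5 at row 1, column 2; remove that cell from P, ejecting 4. So w(5) = 4. P is now [[1], [2], [3], [5]].
Step i=4: Q has 4 at row 4, column 1; remove 5 from row 4 of P and reverse-bump: 5 enters row 3 and ejects 3; 3 enters row 2 and ejects 2; 2 enters row 1 and ejects 1. So w(4) = 1. P is now [[2], [3], [5]].
Step i=3: Q has 3 at row 3, column 1; remove 5 from row 3 of P and reverse-bump: 5 enters row 2 and ejects 3; 3 enters row 1 and ejects 2. So w(3) = 2. P is now [[3], [5]].
Step i=2: Q has 2 at row 2, column 1; remove 5 from row 2 of P and reverse-bump: 5 enters row 1 and ejects 3. So w(2) = 3. P is now [[5]].
Step i=1: Q has 1 at row 1, column 1; remove that cell from P, ejecting 5. So w(1) = 5. P is now [].

So w = 5 3 2 1 4.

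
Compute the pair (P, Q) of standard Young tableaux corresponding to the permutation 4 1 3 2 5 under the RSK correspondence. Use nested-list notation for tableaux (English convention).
P = [[1, 2, 5], [3], [4]], Q = [[1, 3, 5], [2], [4]]

Insert each entry of the permutation into P by Schensted row insertion, recording in Q the position of each new cell.

After inserting 4: P = [[4]].
After inserting 1: P = [[1], [4]].
After inserting 3: P = [[1, 3], [4]].
After inserting 2: P = [[1, 2], [3], [4]].
After inserting 5: P = [[1, 2, 5], [3], [4]].

So P = [[1, 2, 5], [3], [4]], Q = [[1, 3, 5], [2], [4]].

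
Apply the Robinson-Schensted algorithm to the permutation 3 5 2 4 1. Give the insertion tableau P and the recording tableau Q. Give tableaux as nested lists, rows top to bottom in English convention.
P = [[1, 4], [2, 5], [3]], Q = [[1, 2], [3, 4], [5]]

Insert each entry of the permutation into P by Schensted row insertion, recording in Q the position of each new cell.

Insert 3: appended to row 1. P = [[3]].
Insert 5: appended to row 1. P = [[3, 5]].
Insert 2: 2 bumps 3 from row 1; 3 starts row 2. P = [[2, 5], [3]].
Insert 4: 4 bumps 5 from row 1; 5 appends to row 2. P = [[2, 4], [3, 5]].
Insert 1: 1 bumps 2 from row 1; 2 bumps 3 from row 2; 3 starts row 3. P = [[1, 4], [2, 5], [3]].

So P = [[1, 4], [2, 5], [3]], Q = [[1, 2], [3, 4], [5]].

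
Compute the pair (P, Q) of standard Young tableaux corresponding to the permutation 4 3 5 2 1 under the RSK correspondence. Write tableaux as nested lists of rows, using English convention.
P = [[1, 5], [2], [3], [4]], Q = [[1, 3], [2], [4], [5]]

Insert each entry of the permutation into P by Schensted row insertion, recording in Q the position of each new cell.

Insert 4: appended to row 1. P = [[4]].
Insert 3: 3 bumps 4 from row 1; 4 starts row 2. P = [[3], [4]].
Insert 5: appended to row 1. P = [[3, 5], [4]].
Insert 2: 2 bumps 3 from row 1; 3 bumps 4 from row 2; 4 starts row 3. P = [[2, 5], [3], [4]].
Insert 1: 1 bumps 2 from row 1; 2 bumps 3 from row 2; 3 bumps 4 from row 3; 4 starts row 4. P = [[1, 5], [2], [3], [4]].

So P = [[1, 5], [2], [3], [4]], Q = [[1, 3], [2], [4], [5]].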